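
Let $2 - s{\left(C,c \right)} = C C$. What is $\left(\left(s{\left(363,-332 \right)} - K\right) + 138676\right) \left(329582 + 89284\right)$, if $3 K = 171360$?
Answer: $-21031680726$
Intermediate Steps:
$K = 57120$ ($K = \frac{1}{3} \cdot 171360 = 57120$)
$s{\left(C,c \right)} = 2 - C^{2}$ ($s{\left(C,c \right)} = 2 - C C = 2 - C^{2}$)
$\left(\left(s{\left(363,-332 \right)} - K\right) + 138676\right) \left(329582 + 89284\right) = \left(\left(\left(2 - 363^{2}\right) - 57120\right) + 138676\right) \left(329582 + 89284\right) = \left(\left(\left(2 - 131769\right) - 57120\right) + 138676\right) 418866 = \left(\left(-131767 - 57120\right) + 138676\right) 418866 = \left(-188887 + 138676\right) 418866 = \left(-50211\right) 418866 = -21031680726$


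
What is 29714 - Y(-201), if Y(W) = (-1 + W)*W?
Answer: -10888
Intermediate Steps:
Y(W) = W*(-1 + W)
29714 - Y(-201) = 29714 - (-201)*(-1 - 201) = 29714 - (-201)*(-202) = 29714 - 1*40602 = 29714 - 40602 = -10888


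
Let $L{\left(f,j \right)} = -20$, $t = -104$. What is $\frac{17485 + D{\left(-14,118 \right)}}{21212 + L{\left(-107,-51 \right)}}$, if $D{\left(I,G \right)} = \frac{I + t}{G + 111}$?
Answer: $\frac{1334649}{1617656} \approx 0.82505$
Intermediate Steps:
$D{\left(I,G \right)} = \frac{-104 + I}{111 + G}$ ($D{\left(I,G \right)} = \frac{I - 104}{G + 111} = \frac{-104 + I}{111 + G}$)
$\frac{17485 + D{\left(-14,118 \right)}}{21212 + L{\left(-107,-51 \right)}} = \frac{17485 + \frac{-104 - 14}{111 + 118}}{21212 - 20} = \frac{17485 + \frac{1}{229} \left(-118\right)}{21192} = \left(17485 + \frac{1}{229} \left(-118\right)\right) \frac{1}{21192} = \left(17485 - \frac{118}{229}\right) \frac{1}{21192} = \frac{4003947}{229} \cdot \frac{1}{21192} = \frac{1334649}{1617656}$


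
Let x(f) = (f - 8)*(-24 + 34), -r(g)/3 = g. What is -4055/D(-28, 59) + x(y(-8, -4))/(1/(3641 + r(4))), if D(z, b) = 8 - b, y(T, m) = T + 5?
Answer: -20354635/51 ≈ -3.9911e+5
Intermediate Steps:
r(g) = -3*g
y(T, m) = 5 + T
x(f) = -80 + 10*f (x(f) = (-8 + f)*10 = -80 + 10*f)
-4055/D(-28, 59) + x(y(-8, -4))/(1/(3641 + r(4))) = -4055/(8 - 1*59) + (-80 + 10*(5 - 8))/(1/(3641 - 3*4)) = -4055/(8 - 59) + (-80 + 10*(-3))/(1/(3641 - 12)) = -4055/(-51) + (-80 - 30)/(1/3629) = -4055*(-1/51) - 110/1/3629 = 4055/51 - 110*3629 = 4055/51 - 399190 = -20354635/51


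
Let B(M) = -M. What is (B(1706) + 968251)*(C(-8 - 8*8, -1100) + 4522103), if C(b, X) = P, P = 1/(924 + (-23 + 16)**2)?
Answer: 4252804011909900/973 ≈ 4.3708e+12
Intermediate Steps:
P = 1/973 (P = 1/(924 + (-7)**2) = 1/(924 + 49) = 1/973 ≈ 0.0010277)
C(b, X) = 1/973
(B(1706) + 968251)*(C(-8 - 8*8, -1100) + 4522103) = (-1*1706 + 968251)*(1/973 + 4522103) = (-1706 + 968251)*(4400006220/973) = 966545*(4400006220/973) = 4252804011909900/973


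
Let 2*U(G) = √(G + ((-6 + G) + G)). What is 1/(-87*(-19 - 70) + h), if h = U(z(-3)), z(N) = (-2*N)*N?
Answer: -I/(√15 - 7743*I) ≈ 0.00012915 - 6.4599e-8*I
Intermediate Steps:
z(N) = -2*N²
U(G) = √(-6 + 3*G)/2 (U(G) = √(G + ((-6 + G) + G))/2 = √(G + (-6 + 2*G))/2 = √(-6 + 3*G)/2)
h = I*√15 (h = √(-6 + 3*(-2*(-3)²))/2 = √(-6 + 3*(-2*9))/2 = √(-6 + 3*(-18))/2 = √(-6 - 54)/2 = √(-60)/2 = (2*I*√15)/2 = I*√15 ≈ 3.873*I)
1/(-87*(-19 - 70) + h) = 1/(-87*(-19 - 70) + I*√15) = 1/(-87*(-89) + I*√15) = 1/(7743 + I*√15)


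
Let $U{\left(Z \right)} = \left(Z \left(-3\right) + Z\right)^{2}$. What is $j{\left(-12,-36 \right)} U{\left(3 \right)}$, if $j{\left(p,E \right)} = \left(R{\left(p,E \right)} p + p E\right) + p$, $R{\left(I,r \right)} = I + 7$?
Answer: $17280$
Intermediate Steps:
$R{\left(I,r \right)} = 7 + I$
$j{\left(p,E \right)} = p + E p + p \left(7 + p\right)$ ($j{\left(p,E \right)} = \left(\left(7 + p\right) p + p E\right) + p = \left(p \left(7 + p\right) + E p\right) + p = \left(E p + p \left(7 + p\right)\right) + p = p + E p + p \left(7 + p\right)$)
$U{\left(Z \right)} = 4 Z^{2}$ ($U{\left(Z \right)} = \left(- 3 Z + Z\right)^{2} = \left(- 2 Z\right)^{2} = 4 Z^{2}$)
$j{\left(-12,-36 \right)} U{\left(3 \right)} = - 12 \left(8 - 36 - 12\right) 4 \cdot 3^{2} = \left(-12\right) \left(-40\right) 4 \cdot 9 = 480 \cdot 36 = 17280$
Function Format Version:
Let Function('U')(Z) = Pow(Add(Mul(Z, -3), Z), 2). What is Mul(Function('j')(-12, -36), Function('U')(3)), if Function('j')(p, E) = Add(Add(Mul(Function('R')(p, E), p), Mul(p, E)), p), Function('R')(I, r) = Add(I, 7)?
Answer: 17280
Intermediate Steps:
Function('R')(I, r) = Add(7, I)
Function('j')(p, E) = Add(p, Mul(E, p), Mul(p, Add(7, p))) (Function('j')(p, E) = Add(Add(Mul(Add(7, p), p), Mul(p, E)), p) = Add(Add(Mul(p, Add(7, p)), Mul(E, p)), p) = Add(Add(Mul(E, p), Mul(p, Add(7, p))), p) = Add(p, Mul(E, p), Mul(p, Add(7, p))))
Function('U')(Z) = Mul(4, Pow(Z, 2)) (Function('U')(Z) = Pow(Add(Mul(-3, Z), Z), 2) = Pow(Mul(-2, Z), 2) = Mul(4, Pow(Z, 2)))
Mul(Function('j')(-12, -36), Function('U')(3)) = Mul(Mul(-12, Add(8, -36, -12)), Mul(4, Pow(3, 2))) = Mul(Mul(-12, -40), Mul(4, 9)) = Mul(480, 36) = 17280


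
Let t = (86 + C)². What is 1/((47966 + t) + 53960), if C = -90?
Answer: 1/101942 ≈ 9.8095e-6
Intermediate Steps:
t = 16 (t = (86 - 90)² = (-4)² = 16)
1/((47966 + t) + 53960) = 1/((47966 + 16) + 53960) = 1/(47982 + 53960) = 1/101942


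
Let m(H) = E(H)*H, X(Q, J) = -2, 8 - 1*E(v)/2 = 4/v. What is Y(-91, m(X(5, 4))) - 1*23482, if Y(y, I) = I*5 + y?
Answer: -23773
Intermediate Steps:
E(v) = 16 - 8/v
m(H) = H*(16 - 8/H) (m(H) = (16 - 8/H)*H = H*(16 - 8/H))
Y(y, I) = y + 5*I (Y(y, I) = 5*I + y = y + 5*I)
Y(-91, m(X(5, 4))) - 1*23482 = (-91 + 5*(-8 + 16*(-2))) - 1*23482 = (-91 + 5*(-8 - 32)) - 23482 = (-91 + 5*(-40)) - 23482 = (-91 - 200) - 23482 = -291 - 23482 = -23773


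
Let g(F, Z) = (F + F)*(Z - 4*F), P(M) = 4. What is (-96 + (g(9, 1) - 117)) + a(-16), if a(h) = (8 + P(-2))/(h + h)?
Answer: -6747/8 ≈ -843.38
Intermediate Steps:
a(h) = 6/h (a(h) = (8 + 4)/(h + h) = 12/((2*h)) = 12*(1/(2*h)) = 6/h)
g(F, Z) = 2*F*(Z - 4*F) (g(F, Z) = (2*F)*(Z - 4*F) = 2*F*(Z - 4*F))
(-96 + (g(9, 1) - 117)) + a(-16) = (-96 + (2*9*(1 - 4*9) - 117)) + 6/(-16) = (-96 + (2*9*(1 - 36) - 117)) + 6*(-1/16) = (-96 + (2*9*(-35) - 117)) - 3/8 = (-96 + (-630 - 117)) - 3/8 = (-96 - 747) - 3/8 = -843 - 3/8 = -6747/8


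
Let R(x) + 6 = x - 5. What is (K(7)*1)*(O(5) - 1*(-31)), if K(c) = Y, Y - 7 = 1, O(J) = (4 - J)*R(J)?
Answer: 296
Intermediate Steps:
R(x) = -11 + x (R(x) = -6 + (x - 5) = -6 + (-5 + x) = -11 + x)
O(J) = (-11 + J)*(4 - J) (O(J) = (4 - J)*(-11 + J) = (-11 + J)*(4 - J))
Y = 8 (Y = 7 + 1 = 8)
K(c) = 8
(K(7)*1)*(O(5) - 1*(-31)) = (8*1)*(-(-11 + 5)*(-4 + 5) - 1*(-31)) = 8*(-1*(-6)*1 + 31) = 8*(6 + 31) = 8*37 = 296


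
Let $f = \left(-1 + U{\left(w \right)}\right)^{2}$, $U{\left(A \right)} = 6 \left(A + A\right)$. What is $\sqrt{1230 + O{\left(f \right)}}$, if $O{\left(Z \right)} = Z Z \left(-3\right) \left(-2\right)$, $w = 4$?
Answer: $2 \sqrt{7319829} \approx 5411.0$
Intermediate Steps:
$U{\left(A \right)} = 12 A$ ($U{\left(A \right)} = 6 \cdot 2 A = 12 A$)
$f = 2209$ ($f = \left(-1 + 12 \cdot 4\right)^{2} = \left(-1 + 48\right)^{2} = 47^{2} = 2209$)
$O{\left(Z \right)} = 6 Z^{2}$ ($O{\left(Z \right)} = Z - 3 Z \left(-2\right) = Z 6 Z = 6 Z^{2}$)
$\sqrt{1230 + O{\left(f \right)}} = \sqrt{1230 + 6 \cdot 2209^{2}} = \sqrt{1230 + 6 \cdot 4879681} = \sqrt{1230 + 29278086} = \sqrt{29279316} = 2 \sqrt{7319829}$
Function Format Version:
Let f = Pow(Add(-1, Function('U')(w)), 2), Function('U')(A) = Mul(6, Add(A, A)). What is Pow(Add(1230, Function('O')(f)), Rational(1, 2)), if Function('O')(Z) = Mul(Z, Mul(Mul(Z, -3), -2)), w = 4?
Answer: Mul(2, Pow(7319829, Rational(1, 2))) ≈ 5411.0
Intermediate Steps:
Function('U')(A) = Mul(12, A) (Function('U')(A) = Mul(6, Mul(2, A)) = Mul(12, A))
f = 2209 (f = Pow(Add(-1, Mul(12, 4)), 2) = Pow(Add(-1, 48), 2) = Pow(47, 2) = 2209)
Function('O')(Z) = Mul(6, Pow(Z, 2)) (Function('O')(Z) = Mul(Z, Mul(Mul(-3, Z), -2)) = Mul(Z, Mul(6, Z)) = Mul(6, Pow(Z, 2)))
Pow(Add(1230, Function('O')(f)), Rational(1, 2)) = Pow(Add(1230, Mul(6, Pow(2209, 2))), Rational(1, 2)) = Pow(Add(1230, Mul(6, 4879681)), Rational(1, 2)) = Pow(Add(1230, 29278086), Rational(1, 2)) = Pow(29279316, Rational(1, 2)) = Mul(2, Pow(7319829, Rational(1, 2)))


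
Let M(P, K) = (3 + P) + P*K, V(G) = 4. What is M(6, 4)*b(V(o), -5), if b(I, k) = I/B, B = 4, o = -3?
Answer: 33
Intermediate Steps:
M(P, K) = 3 + P + K*P (M(P, K) = (3 + P) + K*P = 3 + P + K*P)
b(I, k) = I/4
M(6, 4)*b(V(o), -5) = (3 + 6 + 4*6)*((¼)*4) = (3 + 6 + 24)*1 = 33*1 = 33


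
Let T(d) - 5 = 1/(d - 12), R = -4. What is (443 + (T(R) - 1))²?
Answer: 51136801/256 ≈ 1.9975e+5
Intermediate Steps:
T(d) = 5 + 1/(-12 + d) (T(d) = 5 + 1/(d - 12) = 5 + 1/(-12 + d))
(443 + (T(R) - 1))² = (443 + ((-59 + 5*(-4))/(-12 - 4) - 1))² = (443 + ((-59 - 20)/(-16) - 1))² = (443 + (-1/16*(-79) - 1))² = (443 + (79/16 - 1))² = (443 + 63/16)² = (7151/16)² = 51136801/256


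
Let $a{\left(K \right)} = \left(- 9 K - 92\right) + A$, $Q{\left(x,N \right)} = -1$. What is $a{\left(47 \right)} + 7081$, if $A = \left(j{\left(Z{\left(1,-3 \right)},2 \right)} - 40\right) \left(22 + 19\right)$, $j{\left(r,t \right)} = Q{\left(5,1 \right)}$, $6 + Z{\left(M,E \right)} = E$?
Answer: $4885$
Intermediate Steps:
$Z{\left(M,E \right)} = -6 + E$
$j{\left(r,t \right)} = -1$
$A = -1681$ ($A = \left(-1 - 40\right) \left(22 + 19\right) = \left(-1 - 40\right) 41 = \left(-41\right) 41 = -1681$)
$a{\left(K \right)} = -1773 - 9 K$ ($a{\left(K \right)} = \left(- 9 K - 92\right) - 1681 = \left(-92 - 9 K\right) - 1681 = -1773 - 9 K$)
$a{\left(47 \right)} + 7081 = \left(-1773 - 423\right) + 7081 = -2196 + 7081 = 4885$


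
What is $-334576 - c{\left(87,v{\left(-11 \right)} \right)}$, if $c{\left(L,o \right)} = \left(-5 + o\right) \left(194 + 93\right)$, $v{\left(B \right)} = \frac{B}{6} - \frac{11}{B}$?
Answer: $- \frac{1997411}{6} \approx -3.329 \cdot 10^{5}$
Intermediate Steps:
$v{\left(B \right)} = - \frac{11}{B} + \frac{B}{6}$ ($v{\left(B \right)} = B \frac{1}{6} - \frac{11}{B} = \frac{B}{6} - \frac{11}{B} = - \frac{11}{B} + \frac{B}{6}$)
$c{\left(L,o \right)} = -1435 + 287 o$ ($c{\left(L,o \right)} = \left(-5 + o\right) 287 = -1435 + 287 o$)
$-334576 - c{\left(87,v{\left(-11 \right)} \right)} = -334576 - \left(-1435 + 287 \left(- \frac{11}{-11} + \frac{1}{6} \left(-11\right)\right)\right) = -334576 - \left(-1435 + 287 \left(\left(-11\right) \left(- \frac{1}{11}\right) - \frac{11}{6}\right)\right) = -334576 - \left(-1435 + 287 \left(1 - \frac{11}{6}\right)\right) = -334576 - \left(-1435 + 287 \left(- \frac{5}{6}\right)\right) = -334576 - \left(-1435 - \frac{1435}{6}\right) = -334576 - - \frac{10045}{6} = -334576 + \frac{10045}{6} = - \frac{1997411}{6}$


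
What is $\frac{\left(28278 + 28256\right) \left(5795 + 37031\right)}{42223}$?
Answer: $\frac{2421125084}{42223} \approx 57341.0$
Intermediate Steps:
$\frac{\left(28278 + 28256\right) \left(5795 + 37031\right)}{42223} = 56534 \cdot 42826 \cdot \frac{1}{42223} = 2421125084 \cdot \frac{1}{42223} = \frac{2421125084}{42223}$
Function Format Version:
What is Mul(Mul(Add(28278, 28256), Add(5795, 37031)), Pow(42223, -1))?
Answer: Rational(2421125084, 42223) ≈ 57341.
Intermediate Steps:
Mul(Mul(Add(28278, 28256), Add(5795, 37031)), Pow(42223, -1)) = Mul(Mul(56534, 42826), Rational(1, 42223)) = Mul(2421125084, Rational(1, 42223)) = Rational(2421125084, 42223)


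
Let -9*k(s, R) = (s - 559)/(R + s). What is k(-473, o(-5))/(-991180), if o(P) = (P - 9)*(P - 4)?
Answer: 86/257954595 ≈ 3.3339e-7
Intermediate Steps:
o(P) = (-9 + P)*(-4 + P)
k(s, R) = -(-559 + s)/(9*(R + s)) (k(s, R) = -(s - 559)/(9*(R + s)) = -(-559 + s)/(9*(R + s)))
k(-473, o(-5))/(-991180) = ((559 - 1*(-473))/(9*((36 + (-5)² - 13*(-5)) - 473)))/(-991180) = ((559 + 473)/(9*((36 + 25 + 65) - 473)))*(-1/991180) = ((⅑)*1032/(126 - 473))*(-1/991180) = ((⅑)*1032/(-347))*(-1/991180) = ((⅑)*(-1/347)*1032)*(-1/991180) = -344/1041*(-1/991180) = 86/257954595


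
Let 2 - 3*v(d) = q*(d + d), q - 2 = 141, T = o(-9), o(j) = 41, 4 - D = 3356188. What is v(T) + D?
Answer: -3360092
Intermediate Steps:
D = -3356184 (D = 4 - 1*3356188 = 4 - 3356188 = -3356184)
T = 41
q = 143 (q = 2 + 141 = 143)
v(d) = ⅔ - 286*d/3 (v(d) = ⅔ - 143*(d + d)/3 = ⅔ - 143*2*d/3 = ⅔ - 286*d/3)
v(T) + D = (⅔ - 286/3*41) - 3356184 = (⅔ - 11726/3) - 3356184 = -3908 - 3356184 = -3360092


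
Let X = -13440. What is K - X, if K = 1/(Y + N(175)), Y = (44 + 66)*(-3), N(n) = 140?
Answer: 2553599/190 ≈ 13440.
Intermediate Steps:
Y = -330 (Y = 110*(-3) = -330)
K = -1/190 (K = 1/(-330 + 140) = 1/(-190) = -1/190 ≈ -0.0052632)
K - X = -1/190 - 1*(-13440) = -1/190 + 13440 = 2553599/190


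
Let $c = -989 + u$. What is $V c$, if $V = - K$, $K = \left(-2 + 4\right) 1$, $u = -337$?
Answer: $2652$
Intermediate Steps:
$c = -1326$ ($c = -989 - 337 = -1326$)
$K = 2$ ($K = 2 \cdot 1 = 2$)
$V = -2$ ($V = \left(-1\right) 2 = -2$)
$V c = \left(-2\right) \left(-1326\right) = 2652$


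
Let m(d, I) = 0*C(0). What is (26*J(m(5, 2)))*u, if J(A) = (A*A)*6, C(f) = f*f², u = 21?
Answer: 0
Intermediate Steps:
C(f) = f³
m(d, I) = 0 (m(d, I) = 0*0³ = 0*0 = 0)
J(A) = 6*A² (J(A) = A²*6 = 6*A²)
(26*J(m(5, 2)))*u = (26*(6*0²))*21 = (26*(6*0))*21 = (26*0)*21 = 0*21 = 0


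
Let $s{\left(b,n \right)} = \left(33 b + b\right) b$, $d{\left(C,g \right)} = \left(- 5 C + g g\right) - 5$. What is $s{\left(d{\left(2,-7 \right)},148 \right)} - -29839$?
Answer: $69143$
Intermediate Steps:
$d{\left(C,g \right)} = -5 + g^{2} - 5 C$ ($d{\left(C,g \right)} = \left(- 5 C + g^{2}\right) - 5 = \left(g^{2} - 5 C\right) - 5 = -5 + g^{2} - 5 C$)
$s{\left(b,n \right)} = 34 b^{2}$ ($s{\left(b,n \right)} = 34 b b = 34 b^{2}$)
$s{\left(d{\left(2,-7 \right)},148 \right)} - -29839 = 34 \left(-5 + \left(-7\right)^{2} - 10\right)^{2} - -29839 = 34 \left(-5 + 49 - 10\right)^{2} + 29839 = 34 \cdot 34^{2} + 29839 = 34 \cdot 1156 + 29839 = 39304 + 29839 = 69143$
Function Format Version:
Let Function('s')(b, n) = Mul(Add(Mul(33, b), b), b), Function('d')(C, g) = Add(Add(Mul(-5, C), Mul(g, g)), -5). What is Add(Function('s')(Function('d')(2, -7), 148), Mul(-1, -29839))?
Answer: 69143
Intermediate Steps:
Function('d')(C, g) = Add(-5, Pow(g, 2), Mul(-5, C)) (Function('d')(C, g) = Add(Add(Mul(-5, C), Pow(g, 2)), -5) = Add(Add(Pow(g, 2), Mul(-5, C)), -5) = Add(-5, Pow(g, 2), Mul(-5, C)))
Function('s')(b, n) = Mul(34, Pow(b, 2)) (Function('s')(b, n) = Mul(Mul(34, b), b) = Mul(34, Pow(b, 2)))
Add(Function('s')(Function('d')(2, -7), 148), Mul(-1, -29839)) = Add(Mul(34, Pow(Add(-5, Pow(-7, 2), Mul(-5, 2)), 2)), Mul(-1, -29839)) = Add(Mul(34, Pow(Add(-5, 49, -10), 2)), 29839) = Add(Mul(34, Pow(34, 2)), 29839) = Add(Mul(34, 1156), 29839) = Add(39304, 29839) = 69143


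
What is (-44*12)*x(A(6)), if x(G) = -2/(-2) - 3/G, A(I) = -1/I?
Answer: -10032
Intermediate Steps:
x(G) = 1 - 3/G (x(G) = -2*(-½) - 3/G = 1 - 3/G)
(-44*12)*x(A(6)) = (-44*12)*((-3 - 1/6)/((-1/6))) = -528*(-3 - 1*⅙)/((-1*⅙)) = -528*(-3 - ⅙)/(-⅙) = -(-3168)*(-19)/6 = -528*19 = -10032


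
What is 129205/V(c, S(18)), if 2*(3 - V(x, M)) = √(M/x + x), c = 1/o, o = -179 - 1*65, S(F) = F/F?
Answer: 378312240/68321 + 516820*I*√3631757/68321 ≈ 5537.3 + 14416.0*I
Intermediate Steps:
S(F) = 1
o = -244 (o = -179 - 65 = -244)
c = -1/244 (c = 1/(-244) = -1/244 ≈ -0.0040984)
V(x, M) = 3 - √(x + M/x)/2 (V(x, M) = 3 - √(M/x + x)/2 = 3 - √(x + M/x)/2)
129205/V(c, S(18)) = 129205/(3 - √(-1/244 + 1/(-1/244))/2) = 129205/(3 - √(-1/244 + 1*(-244))/2) = 129205/(3 - √(-1/244 - 244)/2) = 129205/(3 - I*√3631757/244)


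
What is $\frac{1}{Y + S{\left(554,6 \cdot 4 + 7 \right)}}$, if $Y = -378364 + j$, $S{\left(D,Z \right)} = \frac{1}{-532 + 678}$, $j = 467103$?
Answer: $\frac{146}{12955895} \approx 1.1269 \cdot 10^{-5}$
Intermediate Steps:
$S{\left(D,Z \right)} = \frac{1}{146}$
$Y = 88739$ ($Y = -378364 + 467103 = 88739$)
$\frac{1}{Y + S{\left(554,6 \cdot 4 + 7 \right)}} = \frac{1}{88739 + \frac{1}{146}} = \frac{1}{\frac{12955895}{146}} = \frac{146}{12955895}$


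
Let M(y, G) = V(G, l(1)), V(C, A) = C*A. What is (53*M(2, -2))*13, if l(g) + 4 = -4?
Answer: 11024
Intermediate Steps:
l(g) = -8 (l(g) = -4 - 4 = -8)
V(C, A) = A*C
M(y, G) = -8*G
(53*M(2, -2))*13 = (53*(-8*(-2)))*13 = (53*16)*13 = 848*13 = 11024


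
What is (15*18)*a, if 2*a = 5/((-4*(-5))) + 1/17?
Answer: 2835/68 ≈ 41.691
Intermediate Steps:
a = 21/136 (a = (5/((-4*(-5))) + 1/17)/2 = (5/20 + 1*(1/17))/2 = (5*(1/20) + 1/17)/2 = (¼ + 1/17)/2 = (½)*(21/68) = 21/136 ≈ 0.15441)
(15*18)*a = (15*18)*(21/136) = 270*(21/136) = 2835/68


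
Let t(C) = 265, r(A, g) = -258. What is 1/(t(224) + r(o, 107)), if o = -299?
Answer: ⅐ ≈ 0.14286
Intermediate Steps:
1/(t(224) + r(o, 107)) = 1/(265 - 258) = 1/7 = ⅐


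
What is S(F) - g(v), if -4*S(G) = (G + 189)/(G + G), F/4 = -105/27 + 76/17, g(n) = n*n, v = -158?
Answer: -71126745/2848 ≈ -24974.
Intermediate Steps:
g(n) = n²
F = 356/153 (F = 4*(-105/27 + 76/17) = 4*(-105*1/27 + 76*(1/17)) = 4*(-35/9 + 76/17) = 4*(89/153) = 356/153 ≈ 2.3268)
S(G) = -(189 + G)/(8*G) (S(G) = -(G + 189)/(4*(G + G)) = -(189 + G)/(4*(2*G)) = -(189 + G)*1/(2*G)/4 = -(189 + G)/(8*G))
S(F) - g(v) = (-189 - 1*356/153)/(8*(356/153)) - 1*(-158)² = (⅛)*(153/356)*(-189 - 356/153) - 1*24964 = (⅛)*(153/356)*(-29273/153) - 24964 = -29273/2848 - 24964 = -71126745/2848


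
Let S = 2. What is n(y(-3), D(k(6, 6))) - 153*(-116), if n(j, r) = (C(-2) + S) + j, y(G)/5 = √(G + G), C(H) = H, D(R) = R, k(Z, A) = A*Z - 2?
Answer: 17748 + 5*I*√6 ≈ 17748.0 + 12.247*I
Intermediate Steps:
k(Z, A) = -2 + A*Z
y(G) = 5*√2*√G (y(G) = 5*√(G + G) = 5*√(2*G) = 5*(√2*√G) = 5*√2*√G)
n(j, r) = j (n(j, r) = (-2 + 2) + j = 0 + j = j)
n(y(-3), D(k(6, 6))) - 153*(-116) = 5*√2*√(-3) - 153*(-116) = 5*√2*(I*√3) + 17748 = 5*I*√6 + 17748 = 17748 + 5*I*√6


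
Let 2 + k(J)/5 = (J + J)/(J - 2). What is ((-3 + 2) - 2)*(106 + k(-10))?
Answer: -313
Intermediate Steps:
k(J) = -10 + 10*J/(-2 + J) (k(J) = -10 + 5*((J + J)/(J - 2)) = -10 + 5*((2*J)/(-2 + J)) = -10 + 5*(2*J/(-2 + J)) = -10 + 10*J/(-2 + J))
((-3 + 2) - 2)*(106 + k(-10)) = ((-3 + 2) - 2)*(106 + 20/(-2 - 10)) = (-1 - 2)*(106 + 20/(-12)) = -3*(106 + 20*(-1/12)) = -3*(106 - 5/3) = -3*313/3 = -313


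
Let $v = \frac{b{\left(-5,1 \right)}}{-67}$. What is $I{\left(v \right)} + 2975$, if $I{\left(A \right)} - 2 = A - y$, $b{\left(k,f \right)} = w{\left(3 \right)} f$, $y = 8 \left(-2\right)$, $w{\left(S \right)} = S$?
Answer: $\frac{200528}{67} \approx 2993.0$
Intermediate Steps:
$y = -16$
$b{\left(k,f \right)} = 3 f$
$v = - \frac{3}{67}$ ($v = \frac{3 \cdot 1}{-67} = 3 \left(- \frac{1}{67}\right) = - \frac{3}{67} \approx -0.044776$)
$I{\left(A \right)} = 18 + A$ ($I{\left(A \right)} = 2 + \left(A - -16\right) = 2 + \left(A + 16\right) = 2 + \left(16 + A\right) = 18 + A$)
$I{\left(v \right)} + 2975 = \left(18 - \frac{3}{67}\right) + 2975 = \frac{1203}{67} + 2975 = \frac{200528}{67}$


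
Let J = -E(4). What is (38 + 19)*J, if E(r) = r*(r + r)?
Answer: -1824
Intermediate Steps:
E(r) = 2*r² (E(r) = r*(2*r) = 2*r²)
J = -32 (J = -2*4² = -2*16 = -1*32 = -32)
(38 + 19)*J = (38 + 19)*(-32) = 57*(-32) = -1824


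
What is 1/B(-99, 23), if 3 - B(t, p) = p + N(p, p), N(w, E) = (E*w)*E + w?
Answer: -1/12210 ≈ -8.1900e-5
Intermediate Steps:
N(w, E) = w + w*E**2 (N(w, E) = w*E**2 + w = w + w*E**2)
B(t, p) = 3 - p - p*(1 + p**2) (B(t, p) = 3 - (p + p*(1 + p**2)) = 3 + (-p - p*(1 + p**2)) = 3 - p - p*(1 + p**2))
1/B(-99, 23) = 1/(3 - 1*23**3 - 2*23) = 1/(3 - 1*12167 - 46) = 1/(3 - 12167 - 46) = 1/(-12210) = -1/12210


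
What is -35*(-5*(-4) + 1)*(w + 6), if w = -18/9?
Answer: -2940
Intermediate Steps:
w = -2 (w = -18*⅑ = -2)
-35*(-5*(-4) + 1)*(w + 6) = -35*(-5*(-4) + 1)*(-2 + 6) = -35*(20 + 1)*4 = -735*4 = -35*84 = -2940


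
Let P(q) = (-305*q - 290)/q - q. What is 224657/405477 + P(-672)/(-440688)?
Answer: 1230191311681/2223683443968 ≈ 0.55322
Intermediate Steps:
P(q) = -q + (-290 - 305*q)/q (P(q) = (-290 - 305*q)/q - q = -q + (-290 - 305*q)/q)
224657/405477 + P(-672)/(-440688) = 224657/405477 + (-305 - 1*(-672) - 290/(-672))/(-440688) = 224657*(1/405477) + (-305 + 672 - 290*(-1/672))*(-1/440688) = 224657/405477 + (-305 + 672 + 145/336)*(-1/440688) = 224657/405477 + (123457/336)*(-1/440688) = 224657/405477 - 123457/148071168 = 1230191311681/2223683443968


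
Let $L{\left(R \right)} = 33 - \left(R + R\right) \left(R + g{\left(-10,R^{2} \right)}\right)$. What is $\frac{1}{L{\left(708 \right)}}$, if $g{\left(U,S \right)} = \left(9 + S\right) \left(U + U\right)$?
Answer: $\frac{1}{14195048865} \approx 7.0447 \cdot 10^{-11}$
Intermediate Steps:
$g{\left(U,S \right)} = 2 U \left(9 + S\right)$ ($g{\left(U,S \right)} = \left(9 + S\right) 2 U = 2 U \left(9 + S\right)$)
$L{\left(R \right)} = 33 - 2 R \left(-180 + R - 20 R^{2}\right)$ ($L{\left(R \right)} = 33 - \left(R + R\right) \left(R + 2 \left(-10\right) \left(9 + R^{2}\right)\right) = 33 - 2 R \left(R - \left(180 + 20 R^{2}\right)\right) = 33 - 2 R \left(-180 + R - 20 R^{2}\right)$)
$\frac{1}{L{\left(708 \right)}} = \frac{1}{33 - 2 \cdot 708^{2} + 40 \cdot 708 \left(9 + 708^{2}\right)} = \frac{1}{33 - 1002528 + 40 \cdot 708 \left(9 + 501264\right)} = \frac{1}{33 - 1002528 + 40 \cdot 708 \cdot 501273} = \frac{1}{33 - 1002528 + 14196051360} = \frac{1}{14195048865}$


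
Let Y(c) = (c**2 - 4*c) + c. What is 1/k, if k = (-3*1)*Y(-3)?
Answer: -1/54 ≈ -0.018519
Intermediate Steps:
Y(c) = c**2 - 3*c
k = -54 (k = (-3*1)*(-3*(-3 - 3)) = -(-9)*(-6) = -3*18 = -54)
1/k = 1/(-54) = -1/54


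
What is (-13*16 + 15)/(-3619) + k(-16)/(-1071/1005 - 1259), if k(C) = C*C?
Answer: -114447947/763829759 ≈ -0.14983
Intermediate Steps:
k(C) = C**2
(-13*16 + 15)/(-3619) + k(-16)/(-1071/1005 - 1259) = (-13*16 + 15)/(-3619) + (-16)**2/(-1071/1005 - 1259) = (-208 + 15)*(-1/3619) + 256/(-1071*1/1005 - 1259) = -193*(-1/3619) + 256/(-357/335 - 1259) = 193/3619 + 256/(-422122/335) = 193/3619 + 256*(-335/422122) = 193/3619 - 42880/211061 = -114447947/763829759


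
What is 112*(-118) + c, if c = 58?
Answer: -13158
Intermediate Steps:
112*(-118) + c = 112*(-118) + 58 = -13216 + 58 = -13158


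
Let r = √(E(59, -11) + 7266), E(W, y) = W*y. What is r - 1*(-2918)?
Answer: 2918 + √6617 ≈ 2999.3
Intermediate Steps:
r = √6617 (r = √(59*(-11) + 7266) = √(-649 + 7266) = √6617 ≈ 81.345)
r - 1*(-2918) = √6617 - 1*(-2918) = √6617 + 2918 = 2918 + √6617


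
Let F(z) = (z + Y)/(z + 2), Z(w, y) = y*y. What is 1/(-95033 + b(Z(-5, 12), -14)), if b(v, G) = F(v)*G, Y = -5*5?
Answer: -73/6938242 ≈ -1.0521e-5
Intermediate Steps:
Z(w, y) = y²
Y = -25
F(z) = (-25 + z)/(2 + z) (F(z) = (z - 25)/(z + 2) = (-25 + z)/(2 + z))
b(v, G) = G*(-25 + v)/(2 + v) (b(v, G) = ((-25 + v)/(2 + v))*G = G*(-25 + v)/(2 + v))
1/(-95033 + b(Z(-5, 12), -14)) = 1/(-95033 - 14*(-25 + 12²)/(2 + 12²)) = 1/(-95033 - 14*(-25 + 144)/(2 + 144)) = 1/(-95033 - 14*119/146) = 1/(-95033 - 14*1/146*119) = 1/(-95033 - 833/73) = 1/(-6938242/73) = -73/6938242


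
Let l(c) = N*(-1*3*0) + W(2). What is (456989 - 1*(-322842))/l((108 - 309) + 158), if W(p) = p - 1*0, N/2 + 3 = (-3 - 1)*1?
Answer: 779831/2 ≈ 3.8992e+5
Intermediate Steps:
N = -14 (N = -6 + 2*((-3 - 1)*1) = -6 + 2*(-4*1) = -6 + 2*(-4) = -6 - 8 = -14)
W(p) = p (W(p) = p + 0 = p)
l(c) = 2 (l(c) = -14*(-1*3)*0 + 2 = -(-42)*0 + 2 = -14*0 + 2 = 0 + 2 = 2)
(456989 - 1*(-322842))/l((108 - 309) + 158) = (456989 - 1*(-322842))/2 = (456989 + 322842)*(1/2) = 779831*(1/2) = 779831/2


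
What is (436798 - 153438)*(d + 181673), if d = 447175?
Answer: 178190369280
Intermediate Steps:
(436798 - 153438)*(d + 181673) = (436798 - 153438)*(447175 + 181673) = 283360*628848 = 178190369280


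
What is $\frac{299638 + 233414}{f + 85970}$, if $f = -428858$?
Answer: $- \frac{3417}{2198} \approx -1.5546$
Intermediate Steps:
$\frac{299638 + 233414}{f + 85970} = \frac{299638 + 233414}{-428858 + 85970} = \frac{533052}{-342888} = 533052 \left(- \frac{1}{342888}\right) = - \frac{3417}{2198}$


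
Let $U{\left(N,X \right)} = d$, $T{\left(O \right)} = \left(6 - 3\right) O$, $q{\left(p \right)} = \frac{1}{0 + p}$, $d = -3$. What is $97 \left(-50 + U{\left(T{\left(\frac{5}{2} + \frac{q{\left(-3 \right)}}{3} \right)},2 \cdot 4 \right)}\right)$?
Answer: $-5141$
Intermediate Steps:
$q{\left(p \right)} = \frac{1}{p}$
$T{\left(O \right)} = 3 O$
$U{\left(N,X \right)} = -3$
$97 \left(-50 + U{\left(T{\left(\frac{5}{2} + \frac{q{\left(-3 \right)}}{3} \right)},2 \cdot 4 \right)}\right) = 97 \left(-50 - 3\right) = 97 \left(-53\right) = -5141$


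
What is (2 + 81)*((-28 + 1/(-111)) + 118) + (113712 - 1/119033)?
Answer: 1601127047816/13212663 ≈ 1.2118e+5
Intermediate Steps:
(2 + 81)*((-28 + 1/(-111)) + 118) + (113712 - 1/119033) = 83*((-28 - 1/111) + 118) + (113712 - 1*1/119033) = 83*(-3109/111 + 118) + (113712 - 1/119033) = 83*(9989/111) + 13535480495/119033 = 829087/111 + 13535480495/119033 = 1601127047816/13212663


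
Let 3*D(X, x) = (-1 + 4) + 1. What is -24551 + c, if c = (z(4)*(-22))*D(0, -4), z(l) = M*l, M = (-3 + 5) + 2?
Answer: -75061/3 ≈ -25020.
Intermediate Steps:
M = 4 (M = 2 + 2 = 4)
D(X, x) = 4/3 (D(X, x) = ((-1 + 4) + 1)/3 = (3 + 1)/3 = (⅓)*4 = 4/3)
z(l) = 4*l
c = -1408/3 (c = ((4*4)*(-22))*(4/3) = (16*(-22))*(4/3) = -352*4/3 = -1408/3 ≈ -469.33)
-24551 + c = -24551 - 1408/3 = -75061/3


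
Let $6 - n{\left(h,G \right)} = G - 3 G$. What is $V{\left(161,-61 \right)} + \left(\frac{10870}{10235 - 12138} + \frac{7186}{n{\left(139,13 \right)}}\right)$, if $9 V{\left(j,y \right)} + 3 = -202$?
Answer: $\frac{53730191}{274032} \approx 196.07$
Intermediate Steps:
$V{\left(j,y \right)} = - \frac{205}{9}$ ($V{\left(j,y \right)} = - \frac{1}{3} + \frac{1}{9} \left(-202\right) = - \frac{1}{3} - \frac{202}{9} = - \frac{205}{9}$)
$n{\left(h,G \right)} = 6 + 2 G$ ($n{\left(h,G \right)} = 6 - \left(G - 3 G\right) = 6 - - 2 G = 6 + 2 G$)
$V{\left(161,-61 \right)} + \left(\frac{10870}{10235 - 12138} + \frac{7186}{n{\left(139,13 \right)}}\right) = - \frac{205}{9} + \left(\frac{10870}{10235 - 12138} + \frac{7186}{6 + 2 \cdot 13}\right) = - \frac{205}{9} + \left(\frac{10870}{-1903} + \frac{7186}{6 + 26}\right) = - \frac{205}{9} + \left(10870 \left(- \frac{1}{1903}\right) + \frac{7186}{32}\right) = - \frac{205}{9} + \left(- \frac{10870}{1903} + 7186 \cdot \frac{1}{32}\right) = - \frac{205}{9} + \left(- \frac{10870}{1903} + \frac{3593}{16}\right) = - \frac{205}{9} + \frac{6663559}{30448} = \frac{53730191}{274032}$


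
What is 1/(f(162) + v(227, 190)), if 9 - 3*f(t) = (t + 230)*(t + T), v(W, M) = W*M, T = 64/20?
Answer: 15/323203 ≈ 4.6410e-5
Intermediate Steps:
T = 16/5 (T = 64*(1/20) = 16/5 ≈ 3.2000)
v(W, M) = M*W
f(t) = 3 - (230 + t)*(16/5 + t)/3 (f(t) = 3 - (t + 230)*(t + 16/5)/3 = 3 - (230 + t)*(16/5 + t)/3)
1/(f(162) + v(227, 190)) = 1/((-727/3 - 1166/15*162 - ⅓*162²) + 190*227) = 1/((-727/3 - 62964/5 - ⅓*26244) + 43130) = 1/((-727/3 - 62964/5 - 8748) + 43130) = 1/(-323747/15 + 43130) = 1/(323203/15) = 15/323203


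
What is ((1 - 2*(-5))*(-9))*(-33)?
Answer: 3267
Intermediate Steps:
((1 - 2*(-5))*(-9))*(-33) = ((1 + 10)*(-9))*(-33) = (11*(-9))*(-33) = -99*(-33) = 3267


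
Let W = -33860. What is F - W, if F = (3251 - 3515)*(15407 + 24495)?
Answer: -10500268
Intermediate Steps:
F = -10534128 (F = -264*39902 = -10534128)
F - W = -10534128 - 1*(-33860) = -10534128 + 33860 = -10500268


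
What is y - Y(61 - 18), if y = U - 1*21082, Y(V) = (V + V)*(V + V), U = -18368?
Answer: -46846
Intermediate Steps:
Y(V) = 4*V² (Y(V) = (2*V)*(2*V) = 4*V²)
y = -39450 (y = -18368 - 1*21082 = -18368 - 21082 = -39450)
y - Y(61 - 18) = -39450 - 4*(61 - 18)² = -39450 - 4*43² = -39450 - 4*1849 = -39450 - 1*7396 = -39450 - 7396 = -46846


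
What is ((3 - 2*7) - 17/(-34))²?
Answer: 441/4 ≈ 110.25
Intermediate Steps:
((3 - 2*7) - 17/(-34))² = ((3 - 14) - 17*(-1/34))² = (-11 + ½)² = (-21/2)² = 441/4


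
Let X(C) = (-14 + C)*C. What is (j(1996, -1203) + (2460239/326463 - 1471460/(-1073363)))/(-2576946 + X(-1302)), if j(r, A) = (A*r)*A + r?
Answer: -1012214795022006109777/302586794713352466 ≈ -3345.2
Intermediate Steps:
X(C) = C*(-14 + C)
j(r, A) = r + r*A**2 (j(r, A) = r*A**2 + r = r + r*A**2)
(j(1996, -1203) + (2460239/326463 - 1471460/(-1073363)))/(-2576946 + X(-1302)) = (1996*(1 + (-1203)**2) + (2460239/326463 - 1471460/(-1073363)))/(-2576946 - 1302*(-14 - 1302)) = (1996*(1 + 1447209) + (2460239*(1/326463) - 1471460*(-1/1073363)))/(-2576946 - 1302*(-1316)) = (1996*1447210 + (2460239/326463 + 1471460/1073363))/(-2576946 + 1713432) = (2888631160 + 3121106759737/350413305069)/(-863514) = (1012214795022006109777/350413305069)*(-1/863514) = -1012214795022006109777/302586794713352466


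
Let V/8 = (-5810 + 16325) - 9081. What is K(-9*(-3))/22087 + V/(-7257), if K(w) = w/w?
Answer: -84458269/53428453 ≈ -1.5808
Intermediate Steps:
V = 11472 (V = 8*((-5810 + 16325) - 9081) = 8*(10515 - 9081) = 8*1434 = 11472)
K(w) = 1
K(-9*(-3))/22087 + V/(-7257) = 1/22087 + 11472/(-7257) = 1*(1/22087) + 11472*(-1/7257) = 1/22087 - 3824/2419 = -84458269/53428453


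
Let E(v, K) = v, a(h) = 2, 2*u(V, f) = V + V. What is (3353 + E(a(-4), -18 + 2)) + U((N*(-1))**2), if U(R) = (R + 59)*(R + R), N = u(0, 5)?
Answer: 3355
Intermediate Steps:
u(V, f) = V (u(V, f) = (V + V)/2 = (2*V)/2 = V)
N = 0
U(R) = 2*R*(59 + R) (U(R) = (59 + R)*(2*R) = 2*R*(59 + R))
(3353 + E(a(-4), -18 + 2)) + U((N*(-1))**2) = (3353 + 2) + 2*(0*(-1))**2*(59 + (0*(-1))**2) = 3355 + 2*0**2*(59 + 0**2) = 3355 + 2*0*(59 + 0) = 3355 + 2*0*59 = 3355 + 0 = 3355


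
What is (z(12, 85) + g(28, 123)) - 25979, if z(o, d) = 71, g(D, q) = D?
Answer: -25880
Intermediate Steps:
(z(12, 85) + g(28, 123)) - 25979 = (71 + 28) - 25979 = 99 - 25979 = -25880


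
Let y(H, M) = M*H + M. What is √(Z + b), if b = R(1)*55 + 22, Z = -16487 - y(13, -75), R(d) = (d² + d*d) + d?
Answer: 5*I*√610 ≈ 123.49*I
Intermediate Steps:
y(H, M) = M + H*M (y(H, M) = H*M + M = M + H*M)
R(d) = d + 2*d² (R(d) = (d² + d²) + d = 2*d² + d = d + 2*d²)
Z = -15437 (Z = -16487 - (-75)*(1 + 13) = -16487 - (-75)*14 = -16487 - 1*(-1050) = -16487 + 1050 = -15437)
b = 187 (b = (1*(1 + 2*1))*55 + 22 = (1*(1 + 2))*55 + 22 = (1*3)*55 + 22 = 3*55 + 22 = 165 + 22 = 187)
√(Z + b) = √(-15437 + 187) = √(-15250) = 5*I*√610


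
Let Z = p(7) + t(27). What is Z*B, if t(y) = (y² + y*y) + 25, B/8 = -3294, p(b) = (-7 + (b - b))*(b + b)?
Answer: -36497520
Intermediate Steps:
p(b) = -14*b (p(b) = (-7 + 0)*(2*b) = -14*b)
B = -26352 (B = 8*(-3294) = -26352)
t(y) = 25 + 2*y² (t(y) = (y² + y²) + 25 = 2*y² + 25 = 25 + 2*y²)
Z = 1385 (Z = -14*7 + (25 + 2*27²) = -98 + (25 + 2*729) = -98 + (25 + 1458) = -98 + 1483 = 1385)
Z*B = 1385*(-26352) = -36497520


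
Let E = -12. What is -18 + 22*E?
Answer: -282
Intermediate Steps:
-18 + 22*E = -18 + 22*(-12) = -18 - 264 = -282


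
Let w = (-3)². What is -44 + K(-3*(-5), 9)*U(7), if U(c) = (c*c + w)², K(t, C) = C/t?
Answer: 9872/5 ≈ 1974.4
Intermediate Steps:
w = 9
U(c) = (9 + c²)² (U(c) = (c*c + 9)² = (c² + 9)² = (9 + c²)²)
-44 + K(-3*(-5), 9)*U(7) = -44 + (9/((-3*(-5))))*(9 + 7²)² = -44 + (9/15)*(9 + 49)² = -44 + (9*(1/15))*58² = -44 + (⅗)*3364 = -44 + 10092/5 = 9872/5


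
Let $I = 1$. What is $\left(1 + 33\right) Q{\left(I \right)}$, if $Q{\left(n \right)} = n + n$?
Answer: $68$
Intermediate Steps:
$Q{\left(n \right)} = 2 n$
$\left(1 + 33\right) Q{\left(I \right)} = \left(1 + 33\right) 2 \cdot 1 = 34 \cdot 2 = 68$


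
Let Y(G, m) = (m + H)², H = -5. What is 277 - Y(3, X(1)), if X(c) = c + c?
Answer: 268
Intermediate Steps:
X(c) = 2*c
Y(G, m) = (-5 + m)² (Y(G, m) = (m - 5)² = (-5 + m)²)
277 - Y(3, X(1)) = 277 - (-5 + 2*1)² = 277 - (-5 + 2)² = 277 - 1*(-3)² = 277 - 1*9 = 277 - 9 = 268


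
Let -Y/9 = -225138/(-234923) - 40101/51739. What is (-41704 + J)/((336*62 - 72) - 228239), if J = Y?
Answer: 506918870379119/2521841079324463 ≈ 0.20101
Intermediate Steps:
Y = -20049909831/12154681097 (Y = -9*(-225138/(-234923) - 40101/51739) = -9*(-225138*(-1/234923) - 40101*1/51739) = -9*(225138/234923 - 40101/51739) = -9*2227767759/12154681097 = -20049909831/12154681097 ≈ -1.6496)
J = -20049909831/12154681097 ≈ -1.6496
(-41704 + J)/((336*62 - 72) - 228239) = (-41704 - 20049909831/12154681097)/((336*62 - 72) - 228239) = -506918870379119/(12154681097*((20832 - 72) - 228239)) = -506918870379119/(12154681097*(20760 - 228239)) = -506918870379119/12154681097/(-207479) = -506918870379119/12154681097*(-1/207479) = 506918870379119/2521841079324463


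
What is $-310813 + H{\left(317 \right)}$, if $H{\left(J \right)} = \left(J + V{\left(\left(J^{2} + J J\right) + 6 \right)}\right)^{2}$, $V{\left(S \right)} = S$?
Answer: $40521781788$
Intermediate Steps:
$H{\left(J \right)} = \left(6 + J + 2 J^{2}\right)^{2}$ ($H{\left(J \right)} = \left(J + \left(\left(J^{2} + J J\right) + 6\right)\right)^{2} = \left(J + \left(\left(J^{2} + J^{2}\right) + 6\right)\right)^{2} = \left(J + \left(2 J^{2} + 6\right)\right)^{2} = \left(J + \left(6 + 2 J^{2}\right)\right)^{2} = \left(6 + J + 2 J^{2}\right)^{2}$)
$-310813 + H{\left(317 \right)} = -310813 + \left(6 + 317 + 2 \cdot 317^{2}\right)^{2} = -310813 + \left(6 + 317 + 2 \cdot 100489\right)^{2} = -310813 + \left(6 + 317 + 200978\right)^{2} = -310813 + 201301^{2} = -310813 + 40522092601 = 40521781788$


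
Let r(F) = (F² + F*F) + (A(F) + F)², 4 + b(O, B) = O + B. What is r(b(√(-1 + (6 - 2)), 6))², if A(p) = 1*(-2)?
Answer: 481 + 272*√3 ≈ 952.12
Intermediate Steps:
A(p) = -2
b(O, B) = -4 + B + O (b(O, B) = -4 + (O + B) = -4 + (B + O) = -4 + B + O)
r(F) = (-2 + F)² + 2*F² (r(F) = (F² + F*F) + (-2 + F)² = (F² + F²) + (-2 + F)² = 2*F² + (-2 + F)² = (-2 + F)² + 2*F²)
r(b(√(-1 + (6 - 2)), 6))² = ((-2 + (-4 + 6 + √(-1 + (6 - 2))))² + 2*(-4 + 6 + √(-1 + (6 - 2)))²)² = ((-2 + (-4 + 6 + √(-1 + 4)))² + 2*(-4 + 6 + √(-1 + 4))²)² = ((-2 + (-4 + 6 + √3))² + 2*(-4 + 6 + √3)²)² = ((-2 + (2 + √3))² + 2*(2 + √3)²)² = ((√3)² + 2*(2 + √3)²)² = (3 + 2*(2 + √3)²)²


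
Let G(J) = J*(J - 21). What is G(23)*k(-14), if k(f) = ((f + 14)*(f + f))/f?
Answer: 0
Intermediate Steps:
G(J) = J*(-21 + J)
k(f) = 28 + 2*f (k(f) = ((14 + f)*(2*f))/f = (2*f*(14 + f))/f = 28 + 2*f)
G(23)*k(-14) = (23*(-21 + 23))*(28 + 2*(-14)) = (23*2)*(28 - 28) = 46*0 = 0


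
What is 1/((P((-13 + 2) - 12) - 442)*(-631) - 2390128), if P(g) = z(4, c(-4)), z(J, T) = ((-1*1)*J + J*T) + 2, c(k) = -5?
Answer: -1/2097344 ≈ -4.7679e-7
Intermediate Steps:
z(J, T) = 2 - J + J*T (z(J, T) = (-J + J*T) + 2 = 2 - J + J*T)
P(g) = -22 (P(g) = 2 - 1*4 + 4*(-5) = 2 - 4 - 20 = -22)
1/((P((-13 + 2) - 12) - 442)*(-631) - 2390128) = 1/((-22 - 442)*(-631) - 2390128) = 1/(-464*(-631) - 2390128) = 1/(292784 - 2390128) = 1/(-2097344) = -1/2097344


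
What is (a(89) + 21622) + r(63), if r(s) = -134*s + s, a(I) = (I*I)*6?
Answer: 60769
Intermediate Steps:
a(I) = 6*I**2 (a(I) = I**2*6 = 6*I**2)
r(s) = -133*s
(a(89) + 21622) + r(63) = (6*89**2 + 21622) - 133*63 = (6*7921 + 21622) - 8379 = (47526 + 21622) - 8379 = 69148 - 8379 = 60769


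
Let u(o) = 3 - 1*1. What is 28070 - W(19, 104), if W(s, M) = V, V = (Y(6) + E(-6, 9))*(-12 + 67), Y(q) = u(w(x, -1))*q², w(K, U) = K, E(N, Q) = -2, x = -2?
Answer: 24220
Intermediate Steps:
u(o) = 2 (u(o) = 3 - 1 = 2)
Y(q) = 2*q²
V = 3850 (V = (2*6² - 2)*(-12 + 67) = (2*36 - 2)*55 = (72 - 2)*55 = 70*55 = 3850)
W(s, M) = 3850
28070 - W(19, 104) = 28070 - 1*3850 = 28070 - 3850 = 24220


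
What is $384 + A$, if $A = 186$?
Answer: $570$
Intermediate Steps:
$384 + A = 384 + 186 = 570$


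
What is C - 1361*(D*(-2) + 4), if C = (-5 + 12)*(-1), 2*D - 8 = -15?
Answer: -14978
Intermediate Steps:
D = -7/2 (D = 4 + (1/2)*(-15) = 4 - 15/2 = -7/2 ≈ -3.5000)
C = -7 (C = 7*(-1) = -7)
C - 1361*(D*(-2) + 4) = -7 - 1361*(-7/2*(-2) + 4) = -7 - 1361*(7 + 4) = -7 - 1361*11 = -7 - 14971 = -14978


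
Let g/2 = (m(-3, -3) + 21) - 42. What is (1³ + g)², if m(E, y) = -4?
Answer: 2401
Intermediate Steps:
g = -50 (g = 2*((-4 + 21) - 42) = 2*(17 - 42) = 2*(-25) = -50)
(1³ + g)² = (1³ - 50)² = (1 - 50)² = (-49)² = 2401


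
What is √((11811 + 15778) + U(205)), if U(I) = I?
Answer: √27794 ≈ 166.72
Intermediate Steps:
√((11811 + 15778) + U(205)) = √((11811 + 15778) + 205) = √(27589 + 205) = √27794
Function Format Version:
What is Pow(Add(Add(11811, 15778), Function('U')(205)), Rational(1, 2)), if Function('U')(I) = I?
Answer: Pow(27794, Rational(1, 2)) ≈ 166.72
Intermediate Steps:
Pow(Add(Add(11811, 15778), Function('U')(205)), Rational(1, 2)) = Pow(Add(Add(11811, 15778), 205), Rational(1, 2)) = Pow(Add(27589, 205), Rational(1, 2)) = Pow(27794, Rational(1, 2))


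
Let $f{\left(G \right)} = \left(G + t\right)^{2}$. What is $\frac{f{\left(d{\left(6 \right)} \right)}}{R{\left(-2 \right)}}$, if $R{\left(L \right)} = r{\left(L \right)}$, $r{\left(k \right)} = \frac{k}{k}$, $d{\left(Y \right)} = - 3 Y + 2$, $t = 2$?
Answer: $196$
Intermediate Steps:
$d{\left(Y \right)} = 2 - 3 Y$
$r{\left(k \right)} = 1$
$f{\left(G \right)} = \left(2 + G\right)^{2}$ ($f{\left(G \right)} = \left(G + 2\right)^{2} = \left(2 + G\right)^{2}$)
$R{\left(L \right)} = 1$
$\frac{f{\left(d{\left(6 \right)} \right)}}{R{\left(-2 \right)}} = \frac{\left(2 + \left(2 - 18\right)\right)^{2}}{1} = \left(2 + \left(2 - 18\right)\right)^{2} \cdot 1 = \left(2 - 16\right)^{2} \cdot 1 = \left(-14\right)^{2} \cdot 1 = 196 \cdot 1 = 196$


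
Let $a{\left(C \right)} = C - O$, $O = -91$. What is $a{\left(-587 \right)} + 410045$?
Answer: $409549$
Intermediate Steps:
$a{\left(C \right)} = 91 + C$ ($a{\left(C \right)} = C - -91 = C + 91 = 91 + C$)
$a{\left(-587 \right)} + 410045 = \left(91 - 587\right) + 410045 = -496 + 410045 = 409549$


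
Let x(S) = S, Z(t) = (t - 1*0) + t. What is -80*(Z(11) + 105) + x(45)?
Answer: -10115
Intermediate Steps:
Z(t) = 2*t (Z(t) = (t + 0) + t = t + t = 2*t)
-80*(Z(11) + 105) + x(45) = -80*(2*11 + 105) + 45 = -80*(22 + 105) + 45 = -80*127 + 45 = -10160 + 45 = -10115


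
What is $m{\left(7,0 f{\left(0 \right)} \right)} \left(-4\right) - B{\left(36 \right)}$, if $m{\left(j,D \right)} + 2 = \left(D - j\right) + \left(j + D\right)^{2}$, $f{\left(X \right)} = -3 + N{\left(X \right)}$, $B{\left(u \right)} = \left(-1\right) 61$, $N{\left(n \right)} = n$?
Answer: $-99$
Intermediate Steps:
$B{\left(u \right)} = -61$
$f{\left(X \right)} = -3 + X$
$m{\left(j,D \right)} = -2 + D + \left(D + j\right)^{2} - j$ ($m{\left(j,D \right)} = -2 + \left(\left(D - j\right) + \left(j + D\right)^{2}\right) = -2 + \left(\left(D - j\right) + \left(D + j\right)^{2}\right) = -2 + \left(D + \left(D + j\right)^{2} - j\right) = -2 + D + \left(D + j\right)^{2} - j$)
$m{\left(7,0 f{\left(0 \right)} \right)} \left(-4\right) - B{\left(36 \right)} = \left(-2 + 0 \left(-3 + 0\right) + \left(0 \left(-3 + 0\right) + 7\right)^{2} - 7\right) \left(-4\right) - -61 = \left(-2 + 0 \left(-3\right) + \left(0 \left(-3\right) + 7\right)^{2} - 7\right) \left(-4\right) + 61 = \left(-2 + 0 + \left(0 + 7\right)^{2} - 7\right) \left(-4\right) + 61 = \left(-2 + 0 + 7^{2} - 7\right) \left(-4\right) + 61 = \left(-2 + 0 + 49 - 7\right) \left(-4\right) + 61 = 40 \left(-4\right) + 61 = -160 + 61 = -99$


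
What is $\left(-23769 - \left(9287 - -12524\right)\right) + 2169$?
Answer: $-43411$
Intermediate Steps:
$\left(-23769 - \left(9287 - -12524\right)\right) + 2169 = \left(-23769 - \left(9287 + 12524\right)\right) + 2169 = \left(-23769 - 21811\right) + 2169 = -45580 + 2169 = -43411$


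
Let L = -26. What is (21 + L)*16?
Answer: -80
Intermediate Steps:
(21 + L)*16 = (21 - 26)*16 = -5*16 = -80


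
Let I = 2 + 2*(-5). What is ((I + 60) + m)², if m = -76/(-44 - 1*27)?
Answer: 14197824/5041 ≈ 2816.5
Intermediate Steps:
I = -8 (I = 2 - 10 = -8)
m = 76/71 (m = -76/(-44 - 27) = -76/(-71) = -76*(-1/71) = 76/71 ≈ 1.0704)
((I + 60) + m)² = ((-8 + 60) + 76/71)² = (52 + 76/71)² = (3768/71)² = 14197824/5041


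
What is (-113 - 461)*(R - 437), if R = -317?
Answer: 432796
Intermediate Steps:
(-113 - 461)*(R - 437) = (-113 - 461)*(-317 - 437) = -574*(-754) = 432796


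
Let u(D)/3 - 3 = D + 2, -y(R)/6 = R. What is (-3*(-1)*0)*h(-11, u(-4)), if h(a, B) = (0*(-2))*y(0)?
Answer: 0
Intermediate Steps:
y(R) = -6*R
u(D) = 15 + 3*D (u(D) = 9 + 3*(D + 2) = 9 + 3*(2 + D) = 9 + (6 + 3*D) = 15 + 3*D)
h(a, B) = 0 (h(a, B) = (0*(-2))*(-6*0) = 0*0 = 0)
(-3*(-1)*0)*h(-11, u(-4)) = (-3*(-1)*0)*0 = (3*0)*0 = 0*0 = 0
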